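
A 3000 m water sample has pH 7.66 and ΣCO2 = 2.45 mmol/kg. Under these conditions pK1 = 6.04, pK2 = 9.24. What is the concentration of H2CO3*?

[CO2*] = 0.0560 mmol/kg

α₀ = 1 / (1 + K1/[H⁺] + K1K2/[H⁺]²) = 1 / (1 + 10^+1.62 + 10^+0.04)
   = 1 / (1 + 41.687 + 1.0965) = 1/43.783 = 0.02284
[CO2*] = α₀ × DIC = 0.02284 × 2.45 = 0.0560 mmol/kg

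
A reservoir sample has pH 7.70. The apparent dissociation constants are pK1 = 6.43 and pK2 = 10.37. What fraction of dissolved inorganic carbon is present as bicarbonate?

α₁ = 1 / (1 + [H⁺]/K1 + K2/[H⁺]) = 1 / (1 + 10^-1.27 + 10^-2.67)
   = 1 / (1 + 0.053703 + 0.0021380) = 1/1.0558 = 0.9471

α₁ = 0.947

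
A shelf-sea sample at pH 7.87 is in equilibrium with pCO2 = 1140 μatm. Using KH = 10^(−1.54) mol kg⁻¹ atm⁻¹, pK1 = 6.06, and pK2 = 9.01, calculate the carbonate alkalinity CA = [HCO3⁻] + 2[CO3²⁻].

[CO2*] = KH · pCO2 = 10^(−1.54) × 1140×10^-6 = 3.288×10^-5 mol/kg
α₀ = 1/(1 + K1/[H⁺] + K1K2/[H⁺]²) = 1/(1 + 10^+1.81 + 10^+0.67) = 0.01424
DIC = [CO2*]/α₀ = 3.288×10^-5 / 0.01424 = 2.309 mmol/kg
CA = (α₁ + 2α₂)·DIC = (0.9192 + 2×0.06659) × 2.309 = 2.43 mmol/kg

CA = 2.43 mmol/kg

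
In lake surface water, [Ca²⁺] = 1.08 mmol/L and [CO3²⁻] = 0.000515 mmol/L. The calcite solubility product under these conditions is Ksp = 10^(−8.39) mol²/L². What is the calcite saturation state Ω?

Ω = 0.137

Ksp = 10^(−8.39) = 4.074×10^-9
Ω = [Ca²⁺][CO3²⁻]/Ksp = (1.08×10^-3)(0.000515×10^-3) / 4.074×10^-9 = 0.137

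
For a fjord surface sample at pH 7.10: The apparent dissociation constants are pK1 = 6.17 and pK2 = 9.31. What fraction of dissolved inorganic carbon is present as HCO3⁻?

α₁ = 1 / (1 + [H⁺]/K1 + K2/[H⁺]) = 1 / (1 + 10^-0.93 + 10^-2.21)
   = 1 / (1 + 0.11749 + 0.0061660) = 1/1.1237 = 0.8900

α₁ = 0.890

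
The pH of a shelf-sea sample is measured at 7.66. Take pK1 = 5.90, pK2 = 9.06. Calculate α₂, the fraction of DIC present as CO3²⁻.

α₂ = 0.0377

α₂ = 1 / (1 + [H⁺]/K2 + [H⁺]²/(K1K2)) = 1 / (1 + 10^+1.40 + 10^-0.36)
   = 1 / (1 + 25.119 + 0.43652) = 1/26.555 = 0.03766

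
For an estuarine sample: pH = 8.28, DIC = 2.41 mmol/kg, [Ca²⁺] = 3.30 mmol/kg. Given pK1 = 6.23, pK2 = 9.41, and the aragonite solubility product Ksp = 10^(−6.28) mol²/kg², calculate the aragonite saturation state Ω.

Ω = 1.04

α₂ = 1 / (1 + [H⁺]/K2 + [H⁺]²/(K1K2)) = 1 / (1 + 10^+1.13 + 10^-0.92)
   = 1 / (1 + 13.490 + 0.12023) = 1/14.610 = 0.06845
[CO3²⁻] = α₂ × DIC = 0.06845 × 2.41 = 0.1650 mmol/kg
Ksp = 10^(−6.28) = 5.248×10^-7
Ω = [Ca²⁺][CO3²⁻]/Ksp = (3.30×10^-3)(1.650×10^-4) / 5.248×10^-7 = 1.04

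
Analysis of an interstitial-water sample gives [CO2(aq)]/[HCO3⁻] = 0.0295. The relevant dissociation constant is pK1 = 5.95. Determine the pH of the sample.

From K1 = [H⁺][HCO3⁻]/[CO2(aq)]:  pH = pK1 − log₁₀([CO2(aq)]/[HCO3⁻])
log₁₀(0.0295) = -1.530
pH = 5.95 − (-1.530) = 7.48

pH = 7.48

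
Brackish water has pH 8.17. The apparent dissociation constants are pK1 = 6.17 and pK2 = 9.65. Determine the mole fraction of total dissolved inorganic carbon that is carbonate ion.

α₂ = 0.0317

α₂ = 1 / (1 + [H⁺]/K2 + [H⁺]²/(K1K2)) = 1 / (1 + 10^+1.48 + 10^-0.52)
   = 1 / (1 + 30.200 + 0.30200) = 1/31.502 = 0.03174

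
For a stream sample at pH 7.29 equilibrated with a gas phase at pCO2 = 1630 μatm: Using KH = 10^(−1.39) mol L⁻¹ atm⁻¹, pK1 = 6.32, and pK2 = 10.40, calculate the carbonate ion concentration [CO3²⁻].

[CO3²⁻] = 0.481 μmol/L

[CO2*] = KH · pCO2 = 10^(−1.39) × 1630×10^-6 = 6.640×10^-5 mol/L
α₀ = 1/(1 + K1/[H⁺] + K1K2/[H⁺]²) = 1/(1 + 10^+0.97 + 10^-2.14) = 0.09671
DIC = [CO2*]/α₀ = 6.640×10^-5 / 0.09671 = 0.6866 mmol/L
[CO3²⁻] = α₂·DIC; α₂ = 0.0007006, so [CO3²⁻] = 0.0007006 × 0.6866 = 0.000481 mmol/L = 0.481 μmol/L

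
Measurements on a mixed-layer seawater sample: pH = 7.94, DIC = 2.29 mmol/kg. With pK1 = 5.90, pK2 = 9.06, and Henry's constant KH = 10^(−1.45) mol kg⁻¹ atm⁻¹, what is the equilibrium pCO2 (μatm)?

α₀ = 1 / (1 + K1/[H⁺] + K1K2/[H⁺]²) = 1 / (1 + 10^+2.04 + 10^+0.92)
   = 1 / (1 + 109.65 + 8.3176) = 1/118.97 = 0.008406
[CO2*] = α₀ × DIC = 0.008406 × 2.29 = 0.01925 mmol/kg = 19.25 μmol/kg
pCO2 = [CO2*]/KH = 1.925×10^-5 / 3.548×10^-2 = 543 μatm

pCO2 = 543 μatm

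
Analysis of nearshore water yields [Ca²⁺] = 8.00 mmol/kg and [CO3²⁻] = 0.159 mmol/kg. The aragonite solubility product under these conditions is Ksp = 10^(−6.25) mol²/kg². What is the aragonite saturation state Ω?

Ksp = 10^(−6.25) = 5.623×10^-7
Ω = [Ca²⁺][CO3²⁻]/Ksp = (8.00×10^-3)(0.159×10^-3) / 5.623×10^-7 = 2.26

Ω = 2.26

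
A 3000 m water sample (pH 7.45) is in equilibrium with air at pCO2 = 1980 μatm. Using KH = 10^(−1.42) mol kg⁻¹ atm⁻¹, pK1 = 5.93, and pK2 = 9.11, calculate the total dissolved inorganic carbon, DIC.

DIC = 2.62 mmol/kg

[CO2*] = KH · pCO2 = 10^(−1.42) × 1980×10^-6 = 7.528×10^-5 mol/kg
α₀ = 1/(1 + K1/[H⁺] + K1K2/[H⁺]²) = 1/(1 + 10^+1.52 + 10^-0.14) = 0.02870
DIC = [CO2*]/α₀ = 7.528×10^-5 / 0.02870 = 2.62 mmol/kg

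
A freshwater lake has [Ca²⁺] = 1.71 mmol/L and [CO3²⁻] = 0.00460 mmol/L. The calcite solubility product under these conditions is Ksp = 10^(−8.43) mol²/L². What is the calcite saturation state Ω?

Ksp = 10^(−8.43) = 3.715×10^-9
Ω = [Ca²⁺][CO3²⁻]/Ksp = (1.71×10^-3)(0.00460×10^-3) / 3.715×10^-9 = 2.12

Ω = 2.12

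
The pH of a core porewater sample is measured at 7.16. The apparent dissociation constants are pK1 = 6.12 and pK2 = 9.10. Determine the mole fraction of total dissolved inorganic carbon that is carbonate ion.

α₂ = 0.0104

α₂ = 1 / (1 + [H⁺]/K2 + [H⁺]²/(K1K2)) = 1 / (1 + 10^+1.94 + 10^+0.90)
   = 1 / (1 + 87.096 + 7.9433) = 1/96.040 = 0.01041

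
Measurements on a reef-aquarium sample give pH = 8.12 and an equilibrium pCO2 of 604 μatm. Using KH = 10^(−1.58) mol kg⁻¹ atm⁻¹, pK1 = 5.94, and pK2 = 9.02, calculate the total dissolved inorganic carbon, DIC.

[CO2*] = KH · pCO2 = 10^(−1.58) × 604×10^-6 = 1.589×10^-5 mol/kg
α₀ = 1/(1 + K1/[H⁺] + K1K2/[H⁺]²) = 1/(1 + 10^+2.18 + 10^+1.28) = 0.005834
DIC = [CO2*]/α₀ = 1.589×10^-5 / 0.005834 = 2.72 mmol/kg

DIC = 2.72 mmol/kg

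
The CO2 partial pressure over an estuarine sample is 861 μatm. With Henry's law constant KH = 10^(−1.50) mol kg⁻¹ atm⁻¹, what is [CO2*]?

[CO2*] = 27.2 μmol/kg

KH = 10^(−1.50) = 3.162×10^-2 mol kg⁻¹ atm⁻¹
[CO2*] = KH · pCO2 = 3.162×10^-2 × 861×10^-6 atm = 2.72×10^-5 mol/kg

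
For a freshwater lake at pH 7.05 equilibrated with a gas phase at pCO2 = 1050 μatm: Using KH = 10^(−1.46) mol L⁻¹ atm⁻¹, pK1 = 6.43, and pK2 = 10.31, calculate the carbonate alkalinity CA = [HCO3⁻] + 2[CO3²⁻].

CA = 0.152 mmol/L

[CO2*] = KH · pCO2 = 10^(−1.46) × 1050×10^-6 = 3.641×10^-5 mol/L
α₀ = 1/(1 + K1/[H⁺] + K1K2/[H⁺]²) = 1/(1 + 10^+0.62 + 10^-2.64) = 0.1934
DIC = [CO2*]/α₀ = 3.641×10^-5 / 0.1934 = 0.1883 mmol/L
CA = (α₁ + 2α₂)·DIC = (0.8062 + 2×0.0004430) × 0.1883 = 0.152 mmol/L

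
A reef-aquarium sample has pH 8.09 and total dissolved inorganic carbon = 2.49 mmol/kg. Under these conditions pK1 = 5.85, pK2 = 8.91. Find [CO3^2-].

α₂ = 1 / (1 + [H⁺]/K2 + [H⁺]²/(K1K2)) = 1 / (1 + 10^+0.82 + 10^-1.42)
   = 1 / (1 + 6.6069 + 0.038019) = 1/7.6450 = 0.1308
[CO3²⁻] = α₂ × DIC = 0.1308 × 2.49 = 0.326 mmol/kg

[CO3²⁻] = 0.326 mmol/kg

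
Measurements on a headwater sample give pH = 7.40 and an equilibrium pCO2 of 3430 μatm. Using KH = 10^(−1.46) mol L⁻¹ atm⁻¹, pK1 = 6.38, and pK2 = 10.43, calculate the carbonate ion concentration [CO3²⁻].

[CO3²⁻] = 1.16 μmol/L

[CO2*] = KH · pCO2 = 10^(−1.46) × 3430×10^-6 = 1.189×10^-4 mol/L
α₀ = 1/(1 + K1/[H⁺] + K1K2/[H⁺]²) = 1/(1 + 10^+1.02 + 10^-2.01) = 0.08710
DIC = [CO2*]/α₀ = 1.189×10^-4 / 0.08710 = 1.365 mmol/L
[CO3²⁻] = α₂·DIC; α₂ = 0.0008512, so [CO3²⁻] = 0.0008512 × 1.365 = 0.00116 mmol/L = 1.16 μmol/L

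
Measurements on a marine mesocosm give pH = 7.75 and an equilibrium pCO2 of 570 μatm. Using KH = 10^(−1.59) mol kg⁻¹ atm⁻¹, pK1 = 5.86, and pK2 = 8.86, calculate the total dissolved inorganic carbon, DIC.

DIC = 1.24 mmol/kg

[CO2*] = KH · pCO2 = 10^(−1.59) × 570×10^-6 = 1.465×10^-5 mol/kg
α₀ = 1/(1 + K1/[H⁺] + K1K2/[H⁺]²) = 1/(1 + 10^+1.89 + 10^+0.78) = 0.01181
DIC = [CO2*]/α₀ = 1.465×10^-5 / 0.01181 = 1.24 mmol/kg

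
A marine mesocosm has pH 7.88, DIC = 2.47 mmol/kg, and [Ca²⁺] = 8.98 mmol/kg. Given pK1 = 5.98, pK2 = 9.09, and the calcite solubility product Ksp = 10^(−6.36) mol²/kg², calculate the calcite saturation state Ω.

α₂ = 1 / (1 + [H⁺]/K2 + [H⁺]²/(K1K2)) = 1 / (1 + 10^+1.21 + 10^-0.69)
   = 1 / (1 + 16.218 + 0.20417) = 1/17.422 = 0.05740
[CO3²⁻] = α₂ × DIC = 0.05740 × 2.47 = 0.1418 mmol/kg
Ksp = 10^(−6.36) = 4.365×10^-7
Ω = [Ca²⁺][CO3²⁻]/Ksp = (8.98×10^-3)(1.418×10^-4) / 4.365×10^-7 = 2.92

Ω = 2.92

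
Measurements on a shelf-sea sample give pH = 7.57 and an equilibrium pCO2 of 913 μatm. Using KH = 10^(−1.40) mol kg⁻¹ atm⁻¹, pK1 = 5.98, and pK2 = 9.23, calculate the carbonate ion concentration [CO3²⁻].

[CO2*] = KH · pCO2 = 10^(−1.40) × 913×10^-6 = 3.635×10^-5 mol/kg
α₀ = 1/(1 + K1/[H⁺] + K1K2/[H⁺]²) = 1/(1 + 10^+1.59 + 10^-0.07) = 0.02454
DIC = [CO2*]/α₀ = 3.635×10^-5 / 0.02454 = 1.481 mmol/kg
[CO3²⁻] = α₂·DIC; α₂ = 0.02088, so [CO3²⁻] = 0.02088 × 1.481 = 0.0309 mmol/kg

[CO3²⁻] = 0.0309 mmol/kg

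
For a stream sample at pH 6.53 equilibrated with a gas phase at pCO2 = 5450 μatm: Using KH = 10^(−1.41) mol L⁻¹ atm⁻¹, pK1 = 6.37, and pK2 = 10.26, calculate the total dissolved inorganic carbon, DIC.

DIC = 0.519 mmol/L

[CO2*] = KH · pCO2 = 10^(−1.41) × 5450×10^-6 = 2.120×10^-4 mol/L
α₀ = 1/(1 + K1/[H⁺] + K1K2/[H⁺]²) = 1/(1 + 10^+0.16 + 10^-3.57) = 0.4089
DIC = [CO2*]/α₀ = 2.120×10^-4 / 0.4089 = 0.519 mmol/L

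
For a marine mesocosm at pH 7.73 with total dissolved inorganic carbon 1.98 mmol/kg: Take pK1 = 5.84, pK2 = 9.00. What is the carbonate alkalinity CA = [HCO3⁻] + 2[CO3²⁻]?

CA = [HCO3⁻] + 2[CO3²⁻] = (α₁ + 2α₂)·DIC
At pH 7.73: [H⁺]/K1 = 10^-1.89 = 0.012882, K2/[H⁺] = 10^-1.27 = 0.053703
α₁ = 1/(1 + 0.012882 + 0.053703) = 1/1.0666 = 0.9376; α₂ = α₁·K2/[H⁺] = 0.05035
α₁ + 2α₂ = 1.0383
CA = 1.0383 × 1.98 = 2.06 mmol/kg

CA = 2.06 mmol/kg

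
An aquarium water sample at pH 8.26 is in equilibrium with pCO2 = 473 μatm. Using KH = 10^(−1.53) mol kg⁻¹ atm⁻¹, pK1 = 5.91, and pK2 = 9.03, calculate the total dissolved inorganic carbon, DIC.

[CO2*] = KH · pCO2 = 10^(−1.53) × 473×10^-6 = 1.396×10^-5 mol/kg
α₀ = 1/(1 + K1/[H⁺] + K1K2/[H⁺]²) = 1/(1 + 10^+2.35 + 10^+1.58) = 0.003804
DIC = [CO2*]/α₀ = 1.396×10^-5 / 0.003804 = 3.67 mmol/kg

DIC = 3.67 mmol/kg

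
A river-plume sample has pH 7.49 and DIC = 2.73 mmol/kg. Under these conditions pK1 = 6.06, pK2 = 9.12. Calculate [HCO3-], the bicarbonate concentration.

α₁ = 1 / (1 + [H⁺]/K1 + K2/[H⁺]) = 1 / (1 + 10^-1.43 + 10^-1.63)
   = 1 / (1 + 0.037154 + 0.023442) = 1/1.0606 = 0.9429
[HCO3⁻] = α₁ × DIC = 0.9429 × 2.73 = 2.57 mmol/kg

[HCO3⁻] = 2.57 mmol/kg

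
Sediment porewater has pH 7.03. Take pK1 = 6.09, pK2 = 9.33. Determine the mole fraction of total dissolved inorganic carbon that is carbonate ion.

α₂ = 1 / (1 + [H⁺]/K2 + [H⁺]²/(K1K2)) = 1 / (1 + 10^+2.30 + 10^+1.36)
   = 1 / (1 + 199.53 + 22.909) = 1/223.43 = 0.004476

α₂ = 0.00448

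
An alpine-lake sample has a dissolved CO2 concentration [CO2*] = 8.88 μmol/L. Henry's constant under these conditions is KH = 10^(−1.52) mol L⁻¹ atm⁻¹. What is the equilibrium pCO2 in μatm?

KH = 10^(−1.52) = 3.020×10^-2 mol L⁻¹ atm⁻¹
pCO2 = [CO2*]/KH = 8.88×10^-6 / 3.020×10^-2 = 2.94×10^-4 atm = 294 μatm

pCO2 = 294 μatm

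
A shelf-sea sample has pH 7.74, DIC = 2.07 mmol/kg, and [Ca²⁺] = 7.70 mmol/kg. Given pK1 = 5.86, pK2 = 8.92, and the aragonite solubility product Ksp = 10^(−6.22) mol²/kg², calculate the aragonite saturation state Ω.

Ω = 1.62

α₂ = 1 / (1 + [H⁺]/K2 + [H⁺]²/(K1K2)) = 1 / (1 + 10^+1.18 + 10^-0.70)
   = 1 / (1 + 15.136 + 0.19953) = 1/16.335 = 0.06122
[CO3²⁻] = α₂ × DIC = 0.06122 × 2.07 = 0.1267 mmol/kg
Ksp = 10^(−6.22) = 6.026×10^-7
Ω = [Ca²⁺][CO3²⁻]/Ksp = (7.70×10^-3)(1.267×10^-4) / 6.026×10^-7 = 1.62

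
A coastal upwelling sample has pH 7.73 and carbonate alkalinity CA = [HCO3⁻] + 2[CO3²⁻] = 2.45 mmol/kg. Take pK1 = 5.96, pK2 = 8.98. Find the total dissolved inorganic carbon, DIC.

DIC = 2.36 mmol/kg

CA = [HCO3⁻] + 2[CO3²⁻] = (α₁ + 2α₂)·DIC
At pH 7.73: [H⁺]/K1 = 10^-1.77 = 0.016982, K2/[H⁺] = 10^-1.25 = 0.056234
α₁ = 1/(1 + 0.016982 + 0.056234) = 1/1.0732 = 0.9318; α₂ = α₁·K2/[H⁺] = 0.05240
α₁ + 2α₂ = 1.0366
DIC = CA / (α₁ + 2α₂) = 2.45 / 1.0366 = 2.36 mmol/kg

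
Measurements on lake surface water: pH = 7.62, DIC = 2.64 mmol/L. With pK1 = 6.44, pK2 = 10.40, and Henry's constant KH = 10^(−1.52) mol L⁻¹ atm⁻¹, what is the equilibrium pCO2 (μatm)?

α₀ = 1 / (1 + K1/[H⁺] + K1K2/[H⁺]²) = 1 / (1 + 10^+1.18 + 10^-1.60)
   = 1 / (1 + 15.136 + 0.025119) = 1/16.161 = 0.06188
[CO2*] = α₀ × DIC = 0.06188 × 2.64 = 0.1634 mmol/L
pCO2 = [CO2*]/KH = 1.634×10^-4 / 3.020×10^-2 = 5410 μatm

pCO2 = 5410 μatm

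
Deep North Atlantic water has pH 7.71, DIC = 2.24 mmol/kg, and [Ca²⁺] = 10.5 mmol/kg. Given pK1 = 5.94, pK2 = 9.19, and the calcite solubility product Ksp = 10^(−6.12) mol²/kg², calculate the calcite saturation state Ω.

α₂ = 1 / (1 + [H⁺]/K2 + [H⁺]²/(K1K2)) = 1 / (1 + 10^+1.48 + 10^-0.29)
   = 1 / (1 + 30.200 + 0.51286) = 1/31.712 = 0.03153
[CO3²⁻] = α₂ × DIC = 0.03153 × 2.24 = 0.07063 mmol/kg
Ksp = 10^(−6.12) = 7.586×10^-7
Ω = [Ca²⁺][CO3²⁻]/Ksp = (10.5×10^-3)(7.063×10^-5) / 7.586×10^-7 = 0.978

Ω = 0.978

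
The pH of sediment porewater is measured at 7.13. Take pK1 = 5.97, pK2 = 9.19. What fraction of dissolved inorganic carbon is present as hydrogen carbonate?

α₁ = 1 / (1 + [H⁺]/K1 + K2/[H⁺]) = 1 / (1 + 10^-1.16 + 10^-2.06)
   = 1 / (1 + 0.069183 + 0.0087096) = 1/1.0779 = 0.9277

α₁ = 0.928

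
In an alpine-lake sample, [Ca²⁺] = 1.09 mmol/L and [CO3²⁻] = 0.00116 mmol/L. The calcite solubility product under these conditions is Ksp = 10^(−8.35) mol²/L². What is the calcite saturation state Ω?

Ksp = 10^(−8.35) = 4.467×10^-9
Ω = [Ca²⁺][CO3²⁻]/Ksp = (1.09×10^-3)(0.00116×10^-3) / 4.467×10^-9 = 0.283

Ω = 0.283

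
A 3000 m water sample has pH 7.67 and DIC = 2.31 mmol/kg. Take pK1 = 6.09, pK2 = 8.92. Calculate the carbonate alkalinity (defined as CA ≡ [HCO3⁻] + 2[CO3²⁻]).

CA = [HCO3⁻] + 2[CO3²⁻] = (α₁ + 2α₂)·DIC
At pH 7.67: [H⁺]/K1 = 10^-1.58 = 0.026303, K2/[H⁺] = 10^-1.25 = 0.056234
α₁ = 1/(1 + 0.026303 + 0.056234) = 1/1.0825 = 0.9238; α₂ = α₁·K2/[H⁺] = 0.05195
α₁ + 2α₂ = 1.0276
CA = 1.0276 × 2.31 = 2.37 mmol/kg

CA = 2.37 mmol/kg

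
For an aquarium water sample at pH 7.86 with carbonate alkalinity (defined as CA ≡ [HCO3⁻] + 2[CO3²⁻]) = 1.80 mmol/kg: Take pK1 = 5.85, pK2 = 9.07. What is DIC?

CA = [HCO3⁻] + 2[CO3²⁻] = (α₁ + 2α₂)·DIC
At pH 7.86: [H⁺]/K1 = 10^-2.01 = 0.0097724, K2/[H⁺] = 10^-1.21 = 0.061660
α₁ = 1/(1 + 0.0097724 + 0.061660) = 1/1.0714 = 0.9333; α₂ = α₁·K2/[H⁺] = 0.05755
α₁ + 2α₂ = 1.0484
DIC = CA / (α₁ + 2α₂) = 1.80 / 1.0484 = 1.72 mmol/kg

DIC = 1.72 mmol/kg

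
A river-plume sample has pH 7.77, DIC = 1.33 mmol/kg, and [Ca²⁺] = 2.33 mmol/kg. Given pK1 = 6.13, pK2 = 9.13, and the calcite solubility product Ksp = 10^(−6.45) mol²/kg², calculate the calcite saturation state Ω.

Ω = 0.357

α₂ = 1 / (1 + [H⁺]/K2 + [H⁺]²/(K1K2)) = 1 / (1 + 10^+1.36 + 10^-0.28)
   = 1 / (1 + 22.909 + 0.52481) = 1/24.433 = 0.04093
[CO3²⁻] = α₂ × DIC = 0.04093 × 1.33 = 0.05443 mmol/kg
Ksp = 10^(−6.45) = 3.548×10^-7
Ω = [Ca²⁺][CO3²⁻]/Ksp = (2.33×10^-3)(5.443×10^-5) / 3.548×10^-7 = 0.357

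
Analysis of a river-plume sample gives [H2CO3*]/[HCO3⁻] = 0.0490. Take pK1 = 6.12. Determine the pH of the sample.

pH = 7.43

From K1 = [H⁺][HCO3⁻]/[H2CO3*]:  pH = pK1 − log₁₀([H2CO3*]/[HCO3⁻])
log₁₀(0.0490) = -1.310
pH = 6.12 − (-1.310) = 7.43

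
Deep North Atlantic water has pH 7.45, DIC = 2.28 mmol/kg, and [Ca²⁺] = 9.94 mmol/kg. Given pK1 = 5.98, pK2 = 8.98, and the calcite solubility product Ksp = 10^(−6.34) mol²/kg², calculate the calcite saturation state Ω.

α₂ = 1 / (1 + [H⁺]/K2 + [H⁺]²/(K1K2)) = 1 / (1 + 10^+1.53 + 10^+0.06)
   = 1 / (1 + 33.884 + 1.1482) = 1/36.033 = 0.02775
[CO3²⁻] = α₂ × DIC = 0.02775 × 2.28 = 0.06328 mmol/kg
Ksp = 10^(−6.34) = 4.571×10^-7
Ω = [Ca²⁺][CO3²⁻]/Ksp = (9.94×10^-3)(6.328×10^-5) / 4.571×10^-7 = 1.38

Ω = 1.38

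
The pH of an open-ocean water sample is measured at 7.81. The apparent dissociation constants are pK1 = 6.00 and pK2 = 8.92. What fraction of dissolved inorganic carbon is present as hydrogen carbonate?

α₁ = 0.915

α₁ = 1 / (1 + [H⁺]/K1 + K2/[H⁺]) = 1 / (1 + 10^-1.81 + 10^-1.11)
   = 1 / (1 + 0.015488 + 0.077625) = 1/1.0931 = 0.9148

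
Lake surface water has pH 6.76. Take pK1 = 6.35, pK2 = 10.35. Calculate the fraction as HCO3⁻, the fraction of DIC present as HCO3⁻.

α₁ = 1 / (1 + [H⁺]/K1 + K2/[H⁺]) = 1 / (1 + 10^-0.41 + 10^-3.59)
   = 1 / (1 + 0.38905 + 0.00025704) = 1/1.3893 = 0.7198

α₁ = 0.720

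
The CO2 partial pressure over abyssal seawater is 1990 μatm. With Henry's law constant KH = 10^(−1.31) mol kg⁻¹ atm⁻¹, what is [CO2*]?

[CO2*] = 97.5 μmol/kg

KH = 10^(−1.31) = 4.898×10^-2 mol kg⁻¹ atm⁻¹
[CO2*] = KH · pCO2 = 4.898×10^-2 × 1990×10^-6 atm = 9.75×10^-5 mol/kg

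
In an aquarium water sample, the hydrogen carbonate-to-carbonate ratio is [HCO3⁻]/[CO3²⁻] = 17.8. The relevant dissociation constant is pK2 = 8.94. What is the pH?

From K2 = [H⁺][CO3²⁻]/[HCO3⁻]:  pH = pK2 − log₁₀([HCO3⁻]/[CO3²⁻])
log₁₀(17.8) = +1.250
pH = 8.94 − (+1.250) = 7.69

pH = 7.69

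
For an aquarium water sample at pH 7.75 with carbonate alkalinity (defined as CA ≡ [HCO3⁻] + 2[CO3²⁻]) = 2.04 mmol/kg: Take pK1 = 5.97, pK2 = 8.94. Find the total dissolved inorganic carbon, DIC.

DIC = 1.95 mmol/kg

CA = [HCO3⁻] + 2[CO3²⁻] = (α₁ + 2α₂)·DIC
At pH 7.75: [H⁺]/K1 = 10^-1.78 = 0.016596, K2/[H⁺] = 10^-1.19 = 0.064565
α₁ = 1/(1 + 0.016596 + 0.064565) = 1/1.0812 = 0.9249; α₂ = α₁·K2/[H⁺] = 0.05972
α₁ + 2α₂ = 1.0444
DIC = CA / (α₁ + 2α₂) = 2.04 / 1.0444 = 1.95 mmol/kg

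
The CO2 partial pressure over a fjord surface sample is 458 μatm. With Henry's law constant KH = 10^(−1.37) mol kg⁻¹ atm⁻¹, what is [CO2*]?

[CO2*] = 19.5 μmol/kg

KH = 10^(−1.37) = 4.266×10^-2 mol kg⁻¹ atm⁻¹
[CO2*] = KH · pCO2 = 4.266×10^-2 × 458×10^-6 atm = 1.95×10^-5 mol/kg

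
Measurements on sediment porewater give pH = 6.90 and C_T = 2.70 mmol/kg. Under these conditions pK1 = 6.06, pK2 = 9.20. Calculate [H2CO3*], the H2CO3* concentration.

α₀ = 1 / (1 + K1/[H⁺] + K1K2/[H⁺]²) = 1 / (1 + 10^+0.84 + 10^-1.46)
   = 1 / (1 + 6.9183 + 0.034674) = 1/7.9530 = 0.1257
[CO2*] = α₀ × DIC = 0.1257 × 2.70 = 0.339 mmol/kg

[CO2*] = 0.339 mmol/kg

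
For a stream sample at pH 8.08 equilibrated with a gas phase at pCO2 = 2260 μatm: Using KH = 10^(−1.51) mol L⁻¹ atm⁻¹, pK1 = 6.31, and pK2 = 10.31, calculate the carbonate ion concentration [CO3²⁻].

[CO2*] = KH · pCO2 = 10^(−1.51) × 2260×10^-6 = 6.984×10^-5 mol/L
α₀ = 1/(1 + K1/[H⁺] + K1K2/[H⁺]²) = 1/(1 + 10^+1.77 + 10^-0.46) = 0.01660
DIC = [CO2*]/α₀ = 6.984×10^-5 / 0.01660 = 4.207 mmol/L
[CO3²⁻] = α₂·DIC; α₂ = 0.005757, so [CO3²⁻] = 0.005757 × 4.207 = 0.0242 mmol/L

[CO3²⁻] = 0.0242 mmol/L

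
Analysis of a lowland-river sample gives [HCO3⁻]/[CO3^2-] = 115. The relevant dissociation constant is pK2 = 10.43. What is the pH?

From K2 = [H⁺][CO3^2-]/[HCO3⁻]:  pH = pK2 − log₁₀([HCO3⁻]/[CO3^2-])
log₁₀(115) = +2.061
pH = 10.43 − (+2.061) = 8.37

pH = 8.37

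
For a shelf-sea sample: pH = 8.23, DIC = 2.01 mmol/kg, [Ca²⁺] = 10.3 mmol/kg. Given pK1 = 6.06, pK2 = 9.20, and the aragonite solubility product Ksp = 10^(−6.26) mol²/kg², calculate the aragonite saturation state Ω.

α₂ = 1 / (1 + [H⁺]/K2 + [H⁺]²/(K1K2)) = 1 / (1 + 10^+0.97 + 10^-1.20)
   = 1 / (1 + 9.3325 + 0.063096) = 1/10.396 = 0.09619
[CO3²⁻] = α₂ × DIC = 0.09619 × 2.01 = 0.1934 mmol/kg
Ksp = 10^(−6.26) = 5.495×10^-7
Ω = [Ca²⁺][CO3²⁻]/Ksp = (10.3×10^-3)(1.934×10^-4) / 5.495×10^-7 = 3.62

Ω = 3.62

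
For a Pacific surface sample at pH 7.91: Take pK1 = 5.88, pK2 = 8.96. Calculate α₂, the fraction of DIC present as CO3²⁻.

α₂ = 0.0811

α₂ = 1 / (1 + [H⁺]/K2 + [H⁺]²/(K1K2)) = 1 / (1 + 10^+1.05 + 10^-0.98)
   = 1 / (1 + 11.220 + 0.10471) = 1/12.325 = 0.08114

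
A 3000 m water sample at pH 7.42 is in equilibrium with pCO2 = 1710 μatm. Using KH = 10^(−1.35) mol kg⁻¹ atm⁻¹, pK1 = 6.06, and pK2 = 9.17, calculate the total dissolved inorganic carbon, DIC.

[CO2*] = KH · pCO2 = 10^(−1.35) × 1710×10^-6 = 7.638×10^-5 mol/kg
α₀ = 1/(1 + K1/[H⁺] + K1K2/[H⁺]²) = 1/(1 + 10^+1.36 + 10^-0.39) = 0.04113
DIC = [CO2*]/α₀ = 7.638×10^-5 / 0.04113 = 1.86 mmol/kg

DIC = 1.86 mmol/kg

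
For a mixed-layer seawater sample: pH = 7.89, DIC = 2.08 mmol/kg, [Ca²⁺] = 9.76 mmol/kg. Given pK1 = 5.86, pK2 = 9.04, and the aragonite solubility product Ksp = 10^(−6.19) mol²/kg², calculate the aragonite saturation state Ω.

α₂ = 1 / (1 + [H⁺]/K2 + [H⁺]²/(K1K2)) = 1 / (1 + 10^+1.15 + 10^-0.88)
   = 1 / (1 + 14.125 + 0.13183) = 1/15.257 = 0.06554
[CO3²⁻] = α₂ × DIC = 0.06554 × 2.08 = 0.1363 mmol/kg
Ksp = 10^(−6.19) = 6.457×10^-7
Ω = [Ca²⁺][CO3²⁻]/Ksp = (9.76×10^-3)(1.363×10^-4) / 6.457×10^-7 = 2.06

Ω = 2.06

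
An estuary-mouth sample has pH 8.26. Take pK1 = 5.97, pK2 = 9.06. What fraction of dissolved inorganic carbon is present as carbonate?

α₂ = 1 / (1 + [H⁺]/K2 + [H⁺]²/(K1K2)) = 1 / (1 + 10^+0.80 + 10^-1.49)
   = 1 / (1 + 6.3096 + 0.032359) = 1/7.3419 = 0.1362

α₂ = 0.136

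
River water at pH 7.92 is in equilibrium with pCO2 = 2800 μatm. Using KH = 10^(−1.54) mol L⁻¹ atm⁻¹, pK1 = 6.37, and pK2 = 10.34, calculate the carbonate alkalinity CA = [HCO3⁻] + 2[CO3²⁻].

CA = 2.89 mmol/L

[CO2*] = KH · pCO2 = 10^(−1.54) × 2800×10^-6 = 8.075×10^-5 mol/L
α₀ = 1/(1 + K1/[H⁺] + K1K2/[H⁺]²) = 1/(1 + 10^+1.55 + 10^-0.87) = 0.02731
DIC = [CO2*]/α₀ = 8.075×10^-5 / 0.02731 = 2.957 mmol/L
CA = (α₁ + 2α₂)·DIC = (0.9690 + 2×0.003684) × 2.957 = 2.89 mmol/L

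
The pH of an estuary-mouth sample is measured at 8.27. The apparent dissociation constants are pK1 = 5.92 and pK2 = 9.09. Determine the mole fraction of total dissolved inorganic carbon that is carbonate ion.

α₂ = 1 / (1 + [H⁺]/K2 + [H⁺]²/(K1K2)) = 1 / (1 + 10^+0.82 + 10^-1.53)
   = 1 / (1 + 6.6069 + 0.029512) = 1/7.6364 = 0.1310

α₂ = 0.131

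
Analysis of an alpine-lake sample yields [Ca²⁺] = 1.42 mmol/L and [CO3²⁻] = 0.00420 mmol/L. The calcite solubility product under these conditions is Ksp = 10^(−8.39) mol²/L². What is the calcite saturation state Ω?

Ksp = 10^(−8.39) = 4.074×10^-9
Ω = [Ca²⁺][CO3²⁻]/Ksp = (1.42×10^-3)(0.00420×10^-3) / 4.074×10^-9 = 1.46

Ω = 1.46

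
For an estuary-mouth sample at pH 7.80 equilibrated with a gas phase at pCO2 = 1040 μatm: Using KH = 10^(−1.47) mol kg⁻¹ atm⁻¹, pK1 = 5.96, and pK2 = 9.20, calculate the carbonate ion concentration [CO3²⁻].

[CO2*] = KH · pCO2 = 10^(−1.47) × 1040×10^-6 = 3.524×10^-5 mol/kg
α₀ = 1/(1 + K1/[H⁺] + K1K2/[H⁺]²) = 1/(1 + 10^+1.84 + 10^+0.44) = 0.01371
DIC = [CO2*]/α₀ = 3.524×10^-5 / 0.01371 = 2.570 mmol/kg
[CO3²⁻] = α₂·DIC; α₂ = 0.03776, so [CO3²⁻] = 0.03776 × 2.570 = 0.0971 mmol/kg

[CO3²⁻] = 0.0971 mmol/kg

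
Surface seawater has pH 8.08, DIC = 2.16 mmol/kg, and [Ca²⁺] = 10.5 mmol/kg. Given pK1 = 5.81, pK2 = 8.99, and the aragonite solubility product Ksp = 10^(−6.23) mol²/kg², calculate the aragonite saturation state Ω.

Ω = 4.20

α₂ = 1 / (1 + [H⁺]/K2 + [H⁺]²/(K1K2)) = 1 / (1 + 10^+0.91 + 10^-1.36)
   = 1 / (1 + 8.1283 + 0.043652) = 1/9.1720 = 0.1090
[CO3²⁻] = α₂ × DIC = 0.1090 × 2.16 = 0.2355 mmol/kg
Ksp = 10^(−6.23) = 5.888×10^-7
Ω = [Ca²⁺][CO3²⁻]/Ksp = (10.5×10^-3)(2.355×10^-4) / 5.888×10^-7 = 4.20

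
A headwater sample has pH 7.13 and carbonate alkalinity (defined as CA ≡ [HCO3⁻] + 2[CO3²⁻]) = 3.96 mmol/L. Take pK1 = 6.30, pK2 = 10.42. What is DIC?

DIC = 4.54 mmol/L

CA = [HCO3⁻] + 2[CO3²⁻] = (α₁ + 2α₂)·DIC
At pH 7.13: [H⁺]/K1 = 10^-0.83 = 0.14791, K2/[H⁺] = 10^-3.29 = 0.00051286
α₁ = 1/(1 + 0.14791 + 0.00051286) = 1/1.1484 = 0.8708; α₂ = α₁·K2/[H⁺] = 0.0004466
α₁ + 2α₂ = 0.8717
DIC = CA / (α₁ + 2α₂) = 3.96 / 0.8717 = 4.54 mmol/L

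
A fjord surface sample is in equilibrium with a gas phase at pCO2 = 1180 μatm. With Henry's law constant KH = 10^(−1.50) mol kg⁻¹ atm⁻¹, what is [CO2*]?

KH = 10^(−1.50) = 3.162×10^-2 mol kg⁻¹ atm⁻¹
[CO2*] = KH · pCO2 = 3.162×10^-2 × 1180×10^-6 atm = 3.73×10^-5 mol/kg

[CO2*] = 37.3 μmol/kg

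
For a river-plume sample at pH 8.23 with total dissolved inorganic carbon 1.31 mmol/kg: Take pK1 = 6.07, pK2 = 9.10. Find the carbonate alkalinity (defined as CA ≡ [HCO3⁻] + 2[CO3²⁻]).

CA = [HCO3⁻] + 2[CO3²⁻] = (α₁ + 2α₂)·DIC
At pH 8.23: [H⁺]/K1 = 10^-2.16 = 0.0069183, K2/[H⁺] = 10^-0.87 = 0.13490
α₁ = 1/(1 + 0.0069183 + 0.13490) = 1/1.1418 = 0.8758; α₂ = α₁·K2/[H⁺] = 0.1181
α₁ + 2α₂ = 1.1121
CA = 1.1121 × 1.31 = 1.46 mmol/kg

CA = 1.46 mmol/kg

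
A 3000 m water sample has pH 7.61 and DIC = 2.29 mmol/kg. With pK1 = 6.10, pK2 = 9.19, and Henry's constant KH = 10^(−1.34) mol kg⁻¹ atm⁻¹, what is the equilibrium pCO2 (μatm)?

α₀ = 1 / (1 + K1/[H⁺] + K1K2/[H⁺]²) = 1 / (1 + 10^+1.51 + 10^-0.07)
   = 1 / (1 + 32.359 + 0.85114) = 1/34.211 = 0.02923
[CO2*] = α₀ × DIC = 0.02923 × 2.29 = 0.06694 mmol/kg
pCO2 = [CO2*]/KH = 6.694×10^-5 / 4.571×10^-2 = 1460 μatm

pCO2 = 1460 μatm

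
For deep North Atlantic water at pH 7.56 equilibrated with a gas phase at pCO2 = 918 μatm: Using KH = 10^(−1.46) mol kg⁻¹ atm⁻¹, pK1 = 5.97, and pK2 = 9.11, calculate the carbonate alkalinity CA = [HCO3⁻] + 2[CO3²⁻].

[CO2*] = KH · pCO2 = 10^(−1.46) × 918×10^-6 = 3.183×10^-5 mol/kg
α₀ = 1/(1 + K1/[H⁺] + K1K2/[H⁺]²) = 1/(1 + 10^+1.59 + 10^+0.04) = 0.02439
DIC = [CO2*]/α₀ = 3.183×10^-5 / 0.02439 = 1.305 mmol/kg
CA = (α₁ + 2α₂)·DIC = (0.9489 + 2×0.02674) × 1.305 = 1.31 mmol/kg

CA = 1.31 mmol/kg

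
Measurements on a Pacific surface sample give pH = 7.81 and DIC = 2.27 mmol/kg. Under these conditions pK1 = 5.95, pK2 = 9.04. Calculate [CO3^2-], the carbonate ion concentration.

[CO3²⁻] = 0.125 mmol/kg

α₂ = 1 / (1 + [H⁺]/K2 + [H⁺]²/(K1K2)) = 1 / (1 + 10^+1.23 + 10^-0.63)
   = 1 / (1 + 16.982 + 0.23442) = 1/18.217 = 0.05489
[CO3²⁻] = α₂ × DIC = 0.05489 × 2.27 = 0.125 mmol/kg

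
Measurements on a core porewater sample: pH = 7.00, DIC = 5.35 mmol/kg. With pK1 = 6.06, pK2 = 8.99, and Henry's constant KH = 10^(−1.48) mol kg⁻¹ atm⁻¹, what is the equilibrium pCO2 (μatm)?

pCO2 = 1.65×10^4 μatm

α₀ = 1 / (1 + K1/[H⁺] + K1K2/[H⁺]²) = 1 / (1 + 10^+0.94 + 10^-1.05)
   = 1 / (1 + 8.7096 + 0.089125) = 1/9.7988 = 0.1021
[CO2*] = α₀ × DIC = 0.1021 × 5.35 = 0.5460 mmol/kg
pCO2 = [CO2*]/KH = 5.460×10^-4 / 3.311×10^-2 = 1.65×10^4 μatm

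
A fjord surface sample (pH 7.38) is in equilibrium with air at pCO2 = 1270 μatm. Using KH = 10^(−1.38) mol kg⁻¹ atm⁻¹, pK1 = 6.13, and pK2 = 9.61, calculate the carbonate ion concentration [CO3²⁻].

[CO2*] = KH · pCO2 = 10^(−1.38) × 1270×10^-6 = 5.294×10^-5 mol/kg
α₀ = 1/(1 + K1/[H⁺] + K1K2/[H⁺]²) = 1/(1 + 10^+1.25 + 10^-0.98) = 0.05295
DIC = [CO2*]/α₀ = 5.294×10^-5 / 0.05295 = 1.000 mmol/kg
[CO3²⁻] = α₂·DIC; α₂ = 0.005544, so [CO3²⁻] = 0.005544 × 1.000 = 0.00554 mmol/kg = 5.54 μmol/kg

[CO3²⁻] = 5.54 μmol/kg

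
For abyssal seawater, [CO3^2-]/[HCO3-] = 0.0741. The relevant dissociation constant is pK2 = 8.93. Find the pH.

pH = 7.80

From K2 = [H⁺][CO3^2-]/[HCO3-]:  pH = pK2 + log₁₀([CO3^2-]/[HCO3-])
log₁₀(0.0741) = -1.130
pH = 8.93 + (-1.130) = 7.80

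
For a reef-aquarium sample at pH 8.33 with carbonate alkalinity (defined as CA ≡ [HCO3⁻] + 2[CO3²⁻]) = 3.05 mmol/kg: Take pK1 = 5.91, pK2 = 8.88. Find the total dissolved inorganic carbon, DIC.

DIC = 2.51 mmol/kg

CA = [HCO3⁻] + 2[CO3²⁻] = (α₁ + 2α₂)·DIC
At pH 8.33: [H⁺]/K1 = 10^-2.42 = 0.0038019, K2/[H⁺] = 10^-0.55 = 0.28184
α₁ = 1/(1 + 0.0038019 + 0.28184) = 1/1.2856 = 0.7778; α₂ = α₁·K2/[H⁺] = 0.2192
α₁ + 2α₂ = 1.2163
DIC = CA / (α₁ + 2α₂) = 3.05 / 1.2163 = 2.51 mmol/kg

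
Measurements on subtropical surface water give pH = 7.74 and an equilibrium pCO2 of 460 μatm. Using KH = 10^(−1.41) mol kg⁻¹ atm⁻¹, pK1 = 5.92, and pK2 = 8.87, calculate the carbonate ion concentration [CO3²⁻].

[CO2*] = KH · pCO2 = 10^(−1.41) × 460×10^-6 = 1.790×10^-5 mol/kg
α₀ = 1/(1 + K1/[H⁺] + K1K2/[H⁺]²) = 1/(1 + 10^+1.82 + 10^+0.69) = 0.01390
DIC = [CO2*]/α₀ = 1.790×10^-5 / 0.01390 = 1.288 mmol/kg
[CO3²⁻] = α₂·DIC; α₂ = 0.06806, so [CO3²⁻] = 0.06806 × 1.288 = 0.0877 mmol/kg

[CO3²⁻] = 0.0877 mmol/kg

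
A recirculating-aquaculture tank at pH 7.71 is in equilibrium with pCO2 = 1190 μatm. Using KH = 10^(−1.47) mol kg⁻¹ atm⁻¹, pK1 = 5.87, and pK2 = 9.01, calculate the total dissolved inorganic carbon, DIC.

DIC = 2.97 mmol/kg

[CO2*] = KH · pCO2 = 10^(−1.47) × 1190×10^-6 = 4.032×10^-5 mol/kg
α₀ = 1/(1 + K1/[H⁺] + K1K2/[H⁺]²) = 1/(1 + 10^+1.84 + 10^+0.54) = 0.01358
DIC = [CO2*]/α₀ = 4.032×10^-5 / 0.01358 = 2.97 mmol/kg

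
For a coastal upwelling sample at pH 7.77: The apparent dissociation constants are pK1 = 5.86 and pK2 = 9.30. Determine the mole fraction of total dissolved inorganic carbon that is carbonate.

α₂ = 1 / (1 + [H⁺]/K2 + [H⁺]²/(K1K2)) = 1 / (1 + 10^+1.53 + 10^-0.38)
   = 1 / (1 + 33.884 + 0.41687) = 1/35.301 = 0.02833

α₂ = 0.0283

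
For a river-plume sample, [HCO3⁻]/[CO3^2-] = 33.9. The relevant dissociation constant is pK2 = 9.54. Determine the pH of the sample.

pH = 8.01

From K2 = [H⁺][CO3^2-]/[HCO3⁻]:  pH = pK2 − log₁₀([HCO3⁻]/[CO3^2-])
log₁₀(33.9) = +1.530
pH = 9.54 − (+1.530) = 8.01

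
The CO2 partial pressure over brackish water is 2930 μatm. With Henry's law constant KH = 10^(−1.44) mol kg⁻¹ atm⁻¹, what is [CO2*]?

KH = 10^(−1.44) = 3.631×10^-2 mol kg⁻¹ atm⁻¹
[CO2*] = KH · pCO2 = 3.631×10^-2 × 2930×10^-6 atm = 1.06×10^-4 mol/kg

[CO2*] = 106 μmol/kg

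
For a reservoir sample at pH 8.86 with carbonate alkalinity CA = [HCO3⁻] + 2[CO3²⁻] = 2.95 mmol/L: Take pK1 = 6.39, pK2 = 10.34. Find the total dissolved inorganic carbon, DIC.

DIC = 2.87 mmol/L

CA = [HCO3⁻] + 2[CO3²⁻] = (α₁ + 2α₂)·DIC
At pH 8.86: [H⁺]/K1 = 10^-2.47 = 0.0033884, K2/[H⁺] = 10^-1.48 = 0.033113
α₁ = 1/(1 + 0.0033884 + 0.033113) = 1/1.0365 = 0.9648; α₂ = α₁·K2/[H⁺] = 0.03195
α₁ + 2α₂ = 1.0287
DIC = CA / (α₁ + 2α₂) = 2.95 / 1.0287 = 2.87 mmol/L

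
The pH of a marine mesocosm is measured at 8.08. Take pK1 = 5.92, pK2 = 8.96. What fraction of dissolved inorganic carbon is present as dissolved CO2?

α₀ = 0.00608

α₀ = 1 / (1 + K1/[H⁺] + K1K2/[H⁺]²) = 1 / (1 + 10^+2.16 + 10^+1.28)
   = 1 / (1 + 144.54 + 19.055) = 1/164.60 = 0.006075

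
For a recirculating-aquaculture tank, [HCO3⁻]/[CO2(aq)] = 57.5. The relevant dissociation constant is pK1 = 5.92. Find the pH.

From K1 = [H⁺][HCO3⁻]/[CO2(aq)]:  pH = pK1 + log₁₀([HCO3⁻]/[CO2(aq)])
log₁₀(57.5) = +1.760
pH = 5.92 + (+1.760) = 7.68

pH = 7.68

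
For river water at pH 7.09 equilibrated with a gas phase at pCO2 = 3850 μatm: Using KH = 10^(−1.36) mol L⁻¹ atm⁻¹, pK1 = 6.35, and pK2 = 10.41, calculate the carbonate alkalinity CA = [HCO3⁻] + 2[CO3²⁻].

[CO2*] = KH · pCO2 = 10^(−1.36) × 3850×10^-6 = 1.681×10^-4 mol/L
α₀ = 1/(1 + K1/[H⁺] + K1K2/[H⁺]²) = 1/(1 + 10^+0.74 + 10^-2.58) = 0.1539
DIC = [CO2*]/α₀ = 1.681×10^-4 / 0.1539 = 1.092 mmol/L
CA = (α₁ + 2α₂)·DIC = (0.8457 + 2×0.0004048) × 1.092 = 0.924 mmol/L

CA = 0.924 mmol/L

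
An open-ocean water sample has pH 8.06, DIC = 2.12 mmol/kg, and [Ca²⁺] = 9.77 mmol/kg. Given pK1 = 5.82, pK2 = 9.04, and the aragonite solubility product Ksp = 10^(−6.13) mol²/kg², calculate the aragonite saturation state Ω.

Ω = 2.63

α₂ = 1 / (1 + [H⁺]/K2 + [H⁺]²/(K1K2)) = 1 / (1 + 10^+0.98 + 10^-1.26)
   = 1 / (1 + 9.5499 + 0.054954) = 1/10.605 = 0.09430
[CO3²⁻] = α₂ × DIC = 0.09430 × 2.12 = 0.1999 mmol/kg
Ksp = 10^(−6.13) = 7.413×10^-7
Ω = [Ca²⁺][CO3²⁻]/Ksp = (9.77×10^-3)(1.999×10^-4) / 7.413×10^-7 = 2.63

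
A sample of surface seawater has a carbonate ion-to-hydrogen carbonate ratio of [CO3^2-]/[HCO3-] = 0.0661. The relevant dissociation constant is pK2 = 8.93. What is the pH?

From K2 = [H⁺][CO3^2-]/[HCO3-]:  pH = pK2 + log₁₀([CO3^2-]/[HCO3-])
log₁₀(0.0661) = -1.180
pH = 8.93 + (-1.180) = 7.75

pH = 7.75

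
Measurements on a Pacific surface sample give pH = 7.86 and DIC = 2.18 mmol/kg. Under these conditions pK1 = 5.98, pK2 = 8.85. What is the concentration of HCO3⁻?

α₁ = 1 / (1 + [H⁺]/K1 + K2/[H⁺]) = 1 / (1 + 10^-1.88 + 10^-0.99)
   = 1 / (1 + 0.013183 + 0.10233) = 1/1.1155 = 0.8964
[HCO3⁻] = α₁ × DIC = 0.8964 × 2.18 = 1.95 mmol/kg

[HCO3⁻] = 1.95 mmol/kg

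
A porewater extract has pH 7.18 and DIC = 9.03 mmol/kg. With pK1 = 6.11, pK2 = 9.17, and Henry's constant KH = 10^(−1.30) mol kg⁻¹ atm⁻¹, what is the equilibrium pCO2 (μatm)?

α₀ = 1 / (1 + K1/[H⁺] + K1K2/[H⁺]²) = 1 / (1 + 10^+1.07 + 10^-0.92)
   = 1 / (1 + 11.749 + 0.12023) = 1/12.869 = 0.07770
[CO2*] = α₀ × DIC = 0.07770 × 9.03 = 0.7017 mmol/kg
pCO2 = [CO2*]/KH = 7.017×10^-4 / 5.012×10^-2 = 1.40×10^4 μatm

pCO2 = 1.40×10^4 μatm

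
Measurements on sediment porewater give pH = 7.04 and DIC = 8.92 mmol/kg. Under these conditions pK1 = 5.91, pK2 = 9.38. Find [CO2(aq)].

α₀ = 1 / (1 + K1/[H⁺] + K1K2/[H⁺]²) = 1 / (1 + 10^+1.13 + 10^-1.21)
   = 1 / (1 + 13.490 + 0.061660) = 1/14.551 = 0.06872
[CO2*] = α₀ × DIC = 0.06872 × 8.92 = 0.613 mmol/kg

[CO2*] = 0.613 mmol/kg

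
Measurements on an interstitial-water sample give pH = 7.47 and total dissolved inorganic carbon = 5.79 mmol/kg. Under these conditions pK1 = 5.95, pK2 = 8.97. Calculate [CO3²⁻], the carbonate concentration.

[CO3²⁻] = 0.172 mmol/kg

α₂ = 1 / (1 + [H⁺]/K2 + [H⁺]²/(K1K2)) = 1 / (1 + 10^+1.50 + 10^-0.02)
   = 1 / (1 + 31.623 + 0.95499) = 1/33.578 = 0.02978
[CO3²⁻] = α₂ × DIC = 0.02978 × 5.79 = 0.172 mmol/kg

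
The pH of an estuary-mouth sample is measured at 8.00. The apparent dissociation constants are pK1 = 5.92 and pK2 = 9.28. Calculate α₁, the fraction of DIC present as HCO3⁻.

α₁ = 1 / (1 + [H⁺]/K1 + K2/[H⁺]) = 1 / (1 + 10^-2.08 + 10^-1.28)
   = 1 / (1 + 0.0083176 + 0.052481) = 1/1.0608 = 0.9427

α₁ = 0.943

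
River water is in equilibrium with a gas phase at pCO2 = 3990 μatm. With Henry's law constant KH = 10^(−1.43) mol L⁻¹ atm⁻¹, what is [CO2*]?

KH = 10^(−1.43) = 3.715×10^-2 mol L⁻¹ atm⁻¹
[CO2*] = KH · pCO2 = 3.715×10^-2 × 3990×10^-6 atm = 1.48×10^-4 mol/L

[CO2*] = 148 μmol/L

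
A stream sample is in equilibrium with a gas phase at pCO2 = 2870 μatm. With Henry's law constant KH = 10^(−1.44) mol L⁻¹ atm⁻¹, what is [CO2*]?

[CO2*] = 104 μmol/L

KH = 10^(−1.44) = 3.631×10^-2 mol L⁻¹ atm⁻¹
[CO2*] = KH · pCO2 = 3.631×10^-2 × 2870×10^-6 atm = 1.04×10^-4 mol/L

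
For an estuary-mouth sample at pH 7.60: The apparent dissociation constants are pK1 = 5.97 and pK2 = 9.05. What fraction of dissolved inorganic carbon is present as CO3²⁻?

α₂ = 1 / (1 + [H⁺]/K2 + [H⁺]²/(K1K2)) = 1 / (1 + 10^+1.45 + 10^-0.18)
   = 1 / (1 + 28.184 + 0.66069) = 1/29.845 = 0.03351

α₂ = 0.0335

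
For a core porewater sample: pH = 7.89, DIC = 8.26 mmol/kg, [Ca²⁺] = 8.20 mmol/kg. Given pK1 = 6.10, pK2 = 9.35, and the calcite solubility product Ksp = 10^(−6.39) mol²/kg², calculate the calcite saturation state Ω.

Ω = 5.49

α₂ = 1 / (1 + [H⁺]/K2 + [H⁺]²/(K1K2)) = 1 / (1 + 10^+1.46 + 10^-0.33)
   = 1 / (1 + 28.840 + 0.46774) = 1/30.308 = 0.03299
[CO3²⁻] = α₂ × DIC = 0.03299 × 8.26 = 0.2725 mmol/kg
Ksp = 10^(−6.39) = 4.074×10^-7
Ω = [Ca²⁺][CO3²⁻]/Ksp = (8.20×10^-3)(2.725×10^-4) / 4.074×10^-7 = 5.49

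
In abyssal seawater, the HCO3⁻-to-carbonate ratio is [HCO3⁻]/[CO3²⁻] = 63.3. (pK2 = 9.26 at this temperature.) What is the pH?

From K2 = [H⁺][CO3²⁻]/[HCO3⁻]:  pH = pK2 − log₁₀([HCO3⁻]/[CO3²⁻])
log₁₀(63.3) = +1.801
pH = 9.26 − (+1.801) = 7.46

pH = 7.46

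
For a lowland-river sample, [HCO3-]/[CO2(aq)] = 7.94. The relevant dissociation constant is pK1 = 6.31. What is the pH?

pH = 7.21

From K1 = [H⁺][HCO3-]/[CO2(aq)]:  pH = pK1 + log₁₀([HCO3-]/[CO2(aq)])
log₁₀(7.94) = +0.900
pH = 6.31 + (+0.900) = 7.21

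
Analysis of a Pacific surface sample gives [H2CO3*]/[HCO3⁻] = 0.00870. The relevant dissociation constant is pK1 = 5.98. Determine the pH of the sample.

From K1 = [H⁺][HCO3⁻]/[H2CO3*]:  pH = pK1 − log₁₀([H2CO3*]/[HCO3⁻])
log₁₀(0.00870) = -2.060
pH = 5.98 − (-2.060) = 8.04

pH = 8.04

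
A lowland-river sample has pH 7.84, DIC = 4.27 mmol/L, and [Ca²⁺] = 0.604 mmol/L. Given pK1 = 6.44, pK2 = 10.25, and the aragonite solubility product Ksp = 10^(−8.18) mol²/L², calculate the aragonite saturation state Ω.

Ω = 1.46

α₂ = 1 / (1 + [H⁺]/K2 + [H⁺]²/(K1K2)) = 1 / (1 + 10^+2.41 + 10^+1.01)
   = 1 / (1 + 257.04 + 10.233) = 1/268.27 = 0.003728
[CO3²⁻] = α₂ × DIC = 0.003728 × 4.27 = 0.01592 mmol/L = 15.92 μmol/L
Ksp = 10^(−8.18) = 6.607×10^-9
Ω = [Ca²⁺][CO3²⁻]/Ksp = (0.604×10^-3)(1.592×10^-5) / 6.607×10^-9 = 1.46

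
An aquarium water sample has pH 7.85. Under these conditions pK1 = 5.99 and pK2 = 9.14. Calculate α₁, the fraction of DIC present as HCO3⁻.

α₁ = 1 / (1 + [H⁺]/K1 + K2/[H⁺]) = 1 / (1 + 10^-1.86 + 10^-1.29)
   = 1 / (1 + 0.013804 + 0.051286) = 1/1.0651 = 0.9389

α₁ = 0.939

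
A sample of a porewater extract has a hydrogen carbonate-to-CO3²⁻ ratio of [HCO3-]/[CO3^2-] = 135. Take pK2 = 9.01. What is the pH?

pH = 6.88

From K2 = [H⁺][CO3^2-]/[HCO3-]:  pH = pK2 − log₁₀([HCO3-]/[CO3^2-])
log₁₀(135) = +2.130
pH = 9.01 − (+2.130) = 6.88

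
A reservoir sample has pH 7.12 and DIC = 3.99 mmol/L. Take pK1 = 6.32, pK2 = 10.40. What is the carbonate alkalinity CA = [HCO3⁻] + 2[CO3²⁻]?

CA = [HCO3⁻] + 2[CO3²⁻] = (α₁ + 2α₂)·DIC
At pH 7.12: [H⁺]/K1 = 10^-0.80 = 0.15849, K2/[H⁺] = 10^-3.28 = 0.00052481
α₁ = 1/(1 + 0.15849 + 0.00052481) = 1/1.1590 = 0.8628; α₂ = α₁·K2/[H⁺] = 0.0004528
α₁ + 2α₂ = 0.8637
CA = 0.8637 × 3.99 = 3.45 mmol/L

CA = 3.45 mmol/L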